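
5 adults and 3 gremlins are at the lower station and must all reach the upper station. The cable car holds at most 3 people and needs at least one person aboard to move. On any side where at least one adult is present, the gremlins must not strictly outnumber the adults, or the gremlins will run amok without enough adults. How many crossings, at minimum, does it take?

Counting alone: each trip to the upper station takes at most 3 across and each return brings at least 1 back, so after t trips out (and t−1 returns) at most 3t − (t−1) of the 8 are across; that first reaches 8 at t = 4, so at least 7 crossings are needed.
The plan below uses exactly 7 crossings, so it is optimal:
1. 2 gremlins → the upper station.  (the lower station: 5A 1G; the upper station: 0A 2G)
2. 1 gremlin ← the lower station.  (the lower station: 5A 2G; the upper station: 0A 1G)
3. 2 adults and 1 gremlin → the upper station.  (the lower station: 3A 1G; the upper station: 2A 2G)
4. 1 gremlin ← the lower station.  (the lower station: 3A 2G; the upper station: 2A 1G)
5. 1 adult and 2 gremlins → the upper station.  (the lower station: 2A 0G; the upper station: 3A 3G)
6. 1 gremlin ← the lower station.  (the lower station: 2A 1G; the upper station: 3A 2G)
7. 2 adults and 1 gremlin → the upper station.  (the lower station: 0A 0G; the upper station: 5A 3G)

7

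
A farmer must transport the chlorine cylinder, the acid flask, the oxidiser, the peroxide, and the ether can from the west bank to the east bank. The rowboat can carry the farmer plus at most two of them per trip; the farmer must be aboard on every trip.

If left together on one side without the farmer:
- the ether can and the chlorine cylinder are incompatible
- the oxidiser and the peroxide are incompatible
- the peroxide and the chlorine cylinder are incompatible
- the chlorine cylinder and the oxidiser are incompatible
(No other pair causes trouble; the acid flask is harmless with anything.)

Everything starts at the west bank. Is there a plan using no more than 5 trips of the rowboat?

Counting alone: the farmer can take at most 2 across per trip to the east bank, so moving all 5 needs at least 3 loaded trips out, with a return between consecutive ones — at least 5 crossings.
The safety rule pushes this higher. Following every safe sequence of crossings, the most of the 5 that can be at the east bank as the rowboat arrives there on crossing 5 is 4 — never all 5.
So the move cannot be finished within 5 crossings. (The shortest complete plan takes 7:)
1. Farmer goes to the east bank with the chlorine cylinder and the oxidiser.  [the west bank: the acid flask, the ether can, the peroxide | the east bank: the chlorine cylinder, the oxidiser]
2. Farmer goes back to the west bank with the chlorine cylinder.  [the west bank: the acid flask, the chlorine cylinder, the ether can, the peroxide | the east bank: the oxidiser]
3. Farmer goes to the east bank with the acid flask and the chlorine cylinder.  [the west bank: the ether can, the peroxide | the east bank: the acid flask, the chlorine cylinder, the oxidiser]
4. Farmer goes back to the west bank with the chlorine cylinder.  [the west bank: the chlorine cylinder, the ether can, the peroxide | the east bank: the acid flask, the oxidiser]
5. Farmer goes to the east bank with the chlorine cylinder and the ether can.  [the west bank: the peroxide | the east bank: the acid flask, the chlorine cylinder, the ether can, the oxidiser]
6. Farmer goes back to the west bank with the chlorine cylinder.  [the west bank: the chlorine cylinder, the peroxide | the east bank: the acid flask, the ether can, the oxidiser]
7. Farmer goes to the east bank with the chlorine cylinder and the peroxide.  [the west bank: — | the east bank: the acid flask, the chlorine cylinder, the ether can, the oxidiser, the peroxide]

No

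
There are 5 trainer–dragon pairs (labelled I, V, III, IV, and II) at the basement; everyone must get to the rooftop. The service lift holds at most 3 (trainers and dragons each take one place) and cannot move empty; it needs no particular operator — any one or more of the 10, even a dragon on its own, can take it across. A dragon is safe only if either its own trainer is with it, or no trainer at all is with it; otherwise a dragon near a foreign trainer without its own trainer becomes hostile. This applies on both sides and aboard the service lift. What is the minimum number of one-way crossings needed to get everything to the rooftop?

11

Counting alone: each trip to the rooftop takes at most 3 across and each return brings at least 1 back, so after t trips out (and t−1 returns) at most 3t − (t−1) of the 10 are across; that first reaches 10 at t = 5, so at least 9 crossings are needed.
The safety rule pushes this higher. Following every safe sequence of crossings, the most of the 10 that can be at the rooftop as the service lift arrives there on crossing 9 is 9 — never all 10.
So no plan with fewer than 11 crossings exists, and this one achieves 11:
1. dragon I and trainer I cross → the rooftop.
2. trainer I crosses ← the basement.
3. dragon III, dragon IV, and dragon V cross → the rooftop.
4. dragon I crosses ← the basement.
5. trainer III, trainer IV, and trainer V cross → the rooftop.
6. dragon V and trainer V cross ← the basement.
7. trainer I, trainer II, and trainer V cross → the rooftop.
8. dragon III crosses ← the basement.
9. dragon I and dragon V cross → the rooftop.
10. dragon I crosses ← the basement.
11. dragon I, dragon II, and dragon III cross → the rooftop.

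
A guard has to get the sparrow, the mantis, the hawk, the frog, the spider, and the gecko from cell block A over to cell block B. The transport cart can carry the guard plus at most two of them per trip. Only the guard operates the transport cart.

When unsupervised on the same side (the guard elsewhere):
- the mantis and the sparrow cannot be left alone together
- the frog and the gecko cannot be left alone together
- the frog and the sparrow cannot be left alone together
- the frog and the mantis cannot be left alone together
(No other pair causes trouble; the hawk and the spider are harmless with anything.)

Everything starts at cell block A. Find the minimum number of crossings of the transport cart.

Counting alone: the guard can take at most 2 across per trip to cell block B, so moving all 6 needs at least 3 loaded trips out, with a return between consecutive ones — at least 5 crossings.
The safety rule pushes this higher. Following every safe sequence of crossings, the most of the 6 that can be at cell block B as the transport cart arrives there on crossings 5, 7 is 4, 5 respectively — never all 6.
So no plan with fewer than 9 crossings exists, and this one achieves 9:
1. Guard goes to cell block B with the frog and the sparrow.  [cell block A: the gecko, the hawk, the mantis, the spider | cell block B: the frog, the sparrow]
2. Guard goes back to cell block A with the sparrow.  [cell block A: the gecko, the hawk, the mantis, the sparrow, the spider | cell block B: the frog]
3. Guard goes to cell block B with the hawk and the sparrow.  [cell block A: the gecko, the mantis, the spider | cell block B: the frog, the hawk, the sparrow]
4. Guard goes back to cell block A with the sparrow.  [cell block A: the gecko, the mantis, the sparrow, the spider | cell block B: the frog, the hawk]
5. Guard goes to cell block B with the sparrow and the spider.  [cell block A: the gecko, the mantis | cell block B: the frog, the hawk, the sparrow, the spider]
6. Guard goes back to cell block A with the sparrow.  [cell block A: the gecko, the mantis, the sparrow | cell block B: the frog, the hawk, the spider]
7. Guard goes to cell block B with the gecko and the sparrow.  [cell block A: the mantis | cell block B: the frog, the gecko, the hawk, the sparrow, the spider]
8. Guard goes back to cell block A with the frog.  [cell block A: the frog, the mantis | cell block B: the gecko, the hawk, the sparrow, the spider]
9. Guard goes to cell block B with the frog and the mantis.  [cell block A: — | cell block B: the frog, the gecko, the hawk, the mantis, the sparrow, the spider]

9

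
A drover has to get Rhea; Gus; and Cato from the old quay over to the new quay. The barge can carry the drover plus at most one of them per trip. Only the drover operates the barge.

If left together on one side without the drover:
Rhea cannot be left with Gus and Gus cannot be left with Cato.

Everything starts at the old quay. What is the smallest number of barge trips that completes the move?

7

Counting alone: the drover can take at most 1 across per trip to the new quay, so moving all 3 needs at least 3 loaded trips out, with a return between consecutive ones — at least 5 crossings.
The safety rule pushes this higher. Following every safe sequence of crossings, the most of the 3 that can be at the new quay as the barge arrives there on crossing 5 is 2 — never all 3.
So no plan with fewer than 7 crossings exists, and this one achieves 7:
1. Drover goes to the new quay with Gus.  [the old quay: Cato, Rhea | the new quay: Gus]
2. Drover goes back to the old quay alone.  [the old quay: Cato, Rhea | the new quay: Gus]
3. Drover goes to the new quay with Rhea.  [the old quay: Cato | the new quay: Gus, Rhea]
4. Drover goes back to the old quay with Gus.  [the old quay: Cato, Gus | the new quay: Rhea]
5. Drover goes to the new quay with Cato.  [the old quay: Gus | the new quay: Cato, Rhea]
6. Drover goes back to the old quay alone.  [the old quay: Gus | the new quay: Cato, Rhea]
7. Drover goes to the new quay with Gus.  [the old quay: — | the new quay: Cato, Gus, Rhea]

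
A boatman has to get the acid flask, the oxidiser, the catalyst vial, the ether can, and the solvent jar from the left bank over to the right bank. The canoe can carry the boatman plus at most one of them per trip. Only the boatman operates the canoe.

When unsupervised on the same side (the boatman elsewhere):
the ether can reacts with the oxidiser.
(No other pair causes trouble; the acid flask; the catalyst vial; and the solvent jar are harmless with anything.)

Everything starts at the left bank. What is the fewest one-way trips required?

9

Counting alone: the boatman can take at most 1 across per trip to the right bank, so moving all 5 needs at least 5 loaded trips out, with a return between consecutive ones — at least 9 crossings.
The plan below uses exactly 9 crossings, so it is optimal:
1. Boatman goes to the right bank with the oxidiser.  [the left bank: the acid flask, the catalyst vial, the ether can, the solvent jar | the right bank: the oxidiser]
2. Boatman goes back to the left bank alone.  [the left bank: the acid flask, the catalyst vial, the ether can, the solvent jar | the right bank: the oxidiser]
3. Boatman goes to the right bank with the acid flask.  [the left bank: the catalyst vial, the ether can, the solvent jar | the right bank: the acid flask, the oxidiser]
4. Boatman goes back to the left bank alone.  [the left bank: the catalyst vial, the ether can, the solvent jar | the right bank: the acid flask, the oxidiser]
5. Boatman goes to the right bank with the catalyst vial.  [the left bank: the ether can, the solvent jar | the right bank: the acid flask, the catalyst vial, the oxidiser]
6. Boatman goes back to the left bank alone.  [the left bank: the ether can, the solvent jar | the right bank: the acid flask, the catalyst vial, the oxidiser]
7. Boatman goes to the right bank with the solvent jar.  [the left bank: the ether can | the right bank: the acid flask, the catalyst vial, the oxidiser, the solvent jar]
8. Boatman goes back to the left bank alone.  [the left bank: the ether can | the right bank: the acid flask, the catalyst vial, the oxidiser, the solvent jar]
9. Boatman goes to the right bank with the ether can.  [the left bank: — | the right bank: the acid flask, the catalyst vial, the ether can, the oxidiser, the solvent jar]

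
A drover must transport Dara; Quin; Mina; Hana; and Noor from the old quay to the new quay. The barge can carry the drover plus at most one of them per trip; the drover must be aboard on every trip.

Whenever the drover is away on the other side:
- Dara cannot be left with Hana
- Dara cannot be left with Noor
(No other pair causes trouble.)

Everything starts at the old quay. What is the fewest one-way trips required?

Counting alone: the drover can take at most 1 across per trip to the new quay, so moving all 5 needs at least 5 loaded trips out, with a return between consecutive ones — at least 9 crossings.
The safety rule pushes this higher. Following every safe sequence of crossings, the most of the 5 that can be at the new quay as the barge arrives there on crossing 9 is 4 — never all 5.
So no plan with fewer than 11 crossings exists, and this one achieves 11:
1. Drover goes to the new quay with Dara.
2. Drover goes back to the old quay alone.
3. Drover goes to the new quay with Quin.
4. Drover goes back to the old quay alone.
5. Drover goes to the new quay with Mina.
6. Drover goes back to the old quay alone.
7. Drover goes to the new quay with Hana.
8. Drover goes back to the old quay with Dara.
9. Drover goes to the new quay with Noor.
10. Drover goes back to the old quay alone.
11. Drover goes to the new quay with Dara.

11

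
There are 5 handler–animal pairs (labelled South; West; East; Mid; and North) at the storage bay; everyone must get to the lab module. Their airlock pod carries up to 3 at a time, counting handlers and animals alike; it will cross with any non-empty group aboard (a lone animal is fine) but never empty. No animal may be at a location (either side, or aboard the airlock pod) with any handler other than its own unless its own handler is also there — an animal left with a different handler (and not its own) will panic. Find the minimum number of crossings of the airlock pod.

11

Counting alone: each trip to the lab module takes at most 3 across and each return brings at least 1 back, so after t trips out (and t−1 returns) at most 3t − (t−1) of the 10 are across; that first reaches 10 at t = 5, so at least 9 crossings are needed.
The safety rule pushes this higher. Following every safe sequence of crossings, the most of the 10 that can be at the lab module as the airlock pod arrives there on crossing 9 is 9 — never all 10.
So no plan with fewer than 11 crossings exists, and this one achieves 11:
1. animal South and handler South cross → the lab module.
2. handler South crosses ← the storage bay.
3. animal East, animal Mid, and animal West cross → the lab module.
4. animal South crosses ← the storage bay.
5. handler East, handler Mid, and handler West cross → the lab module.
6. animal West and handler West cross ← the storage bay.
7. handler North, handler South, and handler West cross → the lab module.
8. animal East crosses ← the storage bay.
9. animal South and animal West cross → the lab module.
10. animal South crosses ← the storage bay.
11. animal East, animal North, and animal South cross → the lab module.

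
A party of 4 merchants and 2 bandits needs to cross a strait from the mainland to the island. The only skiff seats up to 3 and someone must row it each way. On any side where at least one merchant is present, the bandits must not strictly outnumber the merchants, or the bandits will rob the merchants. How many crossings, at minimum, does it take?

5

Counting alone: each trip to the island takes at most 3 across and each return brings at least 1 back, so after t trips out (and t−1 returns) at most 3t − (t−1) of the 6 are across; that first reaches 6 at t = 3, so at least 5 crossings are needed.
The plan below uses exactly 5 crossings, so it is optimal:
1. 2 bandits → the island.  (the mainland: 4M 0B; the island: 0M 2B)
2. 1 bandit ← the mainland.  (the mainland: 4M 1B; the island: 0M 1B)
3. 2 merchants and 1 bandit → the island.  (the mainland: 2M 0B; the island: 2M 2B)
4. 1 bandit ← the mainland.  (the mainland: 2M 1B; the island: 2M 1B)
5. 2 merchants and 1 bandit → the island.  (the mainland: 0M 0B; the island: 4M 2B)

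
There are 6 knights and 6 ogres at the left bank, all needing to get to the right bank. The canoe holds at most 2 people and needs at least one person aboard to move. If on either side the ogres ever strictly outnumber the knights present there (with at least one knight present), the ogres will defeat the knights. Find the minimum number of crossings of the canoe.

Following every safe sequence of crossings from the start, the most of the 12 that can be at the right bank as the canoe arrives there on crossings 1, 3, 5, 7, 9 is 2, 3, 4, 5, 6 respectively; the best ever achieved is 6 of 12.
From crossing 11 on, no configuration arises that was not already reachable earlier: only 15 distinct safe configurations (who is on which side, and where the canoe is) can ever be reached, none of them has everyone across, and every continuation just revisits them. They are: 0 knights + 0 ogres across (canoe back at the start); 0 knights + 1 ogre across (canoe there); 0 knights + 1 ogre across (canoe back at the start); 0 knights + 2 ogres across (canoe there); 0 knights + 2 ogres across (canoe back at the start); 0 knights + 3 ogres across (canoe there); 0 knights + 3 ogres across (canoe back at the start); 0 knights + 4 ogres across (canoe there); 0 knights + 4 ogres across (canoe back at the start); 0 knights + 5 ogres across (canoe there); 0 knights + 5 ogres across (canoe back at the start); 0 knights + 6 ogres across (canoe there); 1 knight + 1 ogre across (canoe there); 1 knight + 1 ogre across (canoe back at the start); 2 knights + 2 ogres across (canoe there). So no valid plan exists.

impossible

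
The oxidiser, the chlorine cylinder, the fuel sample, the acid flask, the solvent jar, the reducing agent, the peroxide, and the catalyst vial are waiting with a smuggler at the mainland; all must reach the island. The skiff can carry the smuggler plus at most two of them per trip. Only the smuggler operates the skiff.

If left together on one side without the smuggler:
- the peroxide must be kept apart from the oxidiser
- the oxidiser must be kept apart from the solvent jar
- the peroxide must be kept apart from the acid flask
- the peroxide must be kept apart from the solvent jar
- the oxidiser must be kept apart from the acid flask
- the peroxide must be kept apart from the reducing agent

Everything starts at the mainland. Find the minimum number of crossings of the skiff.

13

Counting alone: the smuggler can take at most 2 across per trip to the island, so moving all 8 needs at least 4 loaded trips out, with a return between consecutive ones — at least 7 crossings.
The safety rule pushes this higher. Following every safe sequence of crossings, the most of the 8 that can be at the island as the skiff arrives there on crossings 7, 9, 11 is 5, 6, 7 respectively — never all 8.
So no plan with fewer than 13 crossings exists, and this one achieves 13:
1. Smuggler goes to the island with the oxidiser and the peroxide.  [the mainland: the acid flask, the catalyst vial, the chlorine cylinder, the fuel sample, the reducing agent, the solvent jar | the island: the oxidiser, the peroxide]
2. Smuggler goes back to the mainland with the oxidiser.  [the mainland: the acid flask, the catalyst vial, the chlorine cylinder, the fuel sample, the oxidiser, the reducing agent, the solvent jar | the island: the peroxide]
3. Smuggler goes to the island with the chlorine cylinder and the oxidiser.  [the mainland: the acid flask, the catalyst vial, the fuel sample, the reducing agent, the solvent jar | the island: the chlorine cylinder, the oxidiser, the peroxide]
4. Smuggler goes back to the mainland with the oxidiser.  [the mainland: the acid flask, the catalyst vial, the fuel sample, the oxidiser, the reducing agent, the solvent jar | the island: the chlorine cylinder, the peroxide]
5. Smuggler goes to the island with the fuel sample and the oxidiser.  [the mainland: the acid flask, the catalyst vial, the reducing agent, the solvent jar | the island: the chlorine cylinder, the fuel sample, the oxidiser, the peroxide]
6. Smuggler goes back to the mainland with the oxidiser.  [the mainland: the acid flask, the catalyst vial, the oxidiser, the reducing agent, the solvent jar | the island: the chlorine cylinder, the fuel sample, the peroxide]
7. Smuggler goes to the island with the oxidiser and the reducing agent.  [the mainland: the acid flask, the catalyst vial, the solvent jar | the island: the chlorine cylinder, the fuel sample, the oxidiser, the peroxide, the reducing agent]
8. Smuggler goes back to the mainland with the peroxide.  [the mainland: the acid flask, the catalyst vial, the peroxide, the solvent jar | the island: the chlorine cylinder, the fuel sample, the oxidiser, the reducing agent]
9. Smuggler goes to the island with the acid flask and the solvent jar.  [the mainland: the catalyst vial, the peroxide | the island: the acid flask, the chlorine cylinder, the fuel sample, the oxidiser, the reducing agent, the solvent jar]
10. Smuggler goes back to the mainland with the oxidiser.  [the mainland: the catalyst vial, the oxidiser, the peroxide | the island: the acid flask, the chlorine cylinder, the fuel sample, the reducing agent, the solvent jar]
11. Smuggler goes to the island with the catalyst vial and the oxidiser.  [the mainland: the peroxide | the island: the acid flask, the catalyst vial, the chlorine cylinder, the fuel sample, the oxidiser, the reducing agent, the solvent jar]
12. Smuggler goes back to the mainland with the oxidiser.  [the mainland: the oxidiser, the peroxide | the island: the acid flask, the catalyst vial, the chlorine cylinder, the fuel sample, the reducing agent, the solvent jar]
13. Smuggler goes to the island with the oxidiser and the peroxide.  [the mainland: — | the island: the acid flask, the catalyst vial, the chlorine cylinder, the fuel sample, the oxidiser, the peroxide, the reducing agent, the solvent jar]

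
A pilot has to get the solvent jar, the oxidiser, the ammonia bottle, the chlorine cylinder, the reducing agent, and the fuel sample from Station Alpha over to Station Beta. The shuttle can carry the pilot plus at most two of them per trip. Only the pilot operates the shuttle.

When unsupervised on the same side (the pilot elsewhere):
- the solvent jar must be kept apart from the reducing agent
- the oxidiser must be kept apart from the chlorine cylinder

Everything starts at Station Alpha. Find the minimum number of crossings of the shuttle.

5

Counting alone: the pilot can take at most 2 across per trip to Station Beta, so moving all 6 needs at least 3 loaded trips out, with a return between consecutive ones — at least 5 crossings.
The plan below uses exactly 5 crossings, so it is optimal:
1. Pilot goes to Station Beta with the oxidiser and the solvent jar.
2. Pilot goes back to Station Alpha alone.
3. Pilot goes to Station Beta with the ammonia bottle and the fuel sample.
4. Pilot goes back to Station Alpha alone.
5. Pilot goes to Station Beta with the chlorine cylinder and the reducing agent.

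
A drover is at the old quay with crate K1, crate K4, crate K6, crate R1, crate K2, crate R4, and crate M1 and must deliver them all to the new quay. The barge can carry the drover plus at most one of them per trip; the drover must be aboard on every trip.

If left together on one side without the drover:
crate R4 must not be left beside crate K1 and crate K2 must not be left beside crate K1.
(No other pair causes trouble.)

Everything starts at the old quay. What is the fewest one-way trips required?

Counting alone: the drover can take at most 1 across per trip to the new quay, so moving all 7 needs at least 7 loaded trips out, with a return between consecutive ones — at least 13 crossings.
The safety rule pushes this higher. Following every safe sequence of crossings, the most of the 7 that can be at the new quay as the barge arrives there on crossing 13 is 6 — never all 7.
So no plan with fewer than 15 crossings exists, and this one achieves 15:
1. Drover goes to the new quay with crate K1.  [the old quay: crate K2, crate K4, crate K6, crate M1, crate R1, crate R4 | the new quay: crate K1]
2. Drover goes back to the old quay alone.  [the old quay: crate K2, crate K4, crate K6, crate M1, crate R1, crate R4 | the new quay: crate K1]
3. Drover goes to the new quay with crate K4.  [the old quay: crate K2, crate K6, crate M1, crate R1, crate R4 | the new quay: crate K1, crate K4]
4. Drover goes back to the old quay alone.  [the old quay: crate K2, crate K6, crate M1, crate R1, crate R4 | the new quay: crate K1, crate K4]
5. Drover goes to the new quay with crate K6.  [the old quay: crate K2, crate M1, crate R1, crate R4 | the new quay: crate K1, crate K4, crate K6]
6. Drover goes back to the old quay alone.  [the old quay: crate K2, crate M1, crate R1, crate R4 | the new quay: crate K1, crate K4, crate K6]
7. Drover goes to the new quay with crate R1.  [the old quay: crate K2, crate M1, crate R4 | the new quay: crate K1, crate K4, crate K6, crate R1]
8. Drover goes back to the old quay alone.  [the old quay: crate K2, crate M1, crate R4 | the new quay: crate K1, crate K4, crate K6, crate R1]
9. Drover goes to the new quay with crate K2.  [the old quay: crate M1, crate R4 | the new quay: crate K1, crate K2, crate K4, crate K6, crate R1]
10. Drover goes back to the old quay with crate K1.  [the old quay: crate K1, crate M1, crate R4 | the new quay: crate K2, crate K4, crate K6, crate R1]
11. Drover goes to the new quay with crate R4.  [the old quay: crate K1, crate M1 | the new quay: crate K2, crate K4, crate K6, crate R1, crate R4]
12. Drover goes back to the old quay alone.  [the old quay: crate K1, crate M1 | the new quay: crate K2, crate K4, crate K6, crate R1, crate R4]
13. Drover goes to the new quay with crate M1.  [the old quay: crate K1 | the new quay: crate K2, crate K4, crate K6, crate M1, crate R1, crate R4]
14. Drover goes back to the old quay alone.  [the old quay: crate K1 | the new quay: crate K2, crate K4, crate K6, crate M1, crate R1, crate R4]
15. Drover goes to the new quay with crate K1.  [the old quay: — | the new quay: crate K1, crate K2, crate K4, crate K6, crate M1, crate R1, crate R4]

15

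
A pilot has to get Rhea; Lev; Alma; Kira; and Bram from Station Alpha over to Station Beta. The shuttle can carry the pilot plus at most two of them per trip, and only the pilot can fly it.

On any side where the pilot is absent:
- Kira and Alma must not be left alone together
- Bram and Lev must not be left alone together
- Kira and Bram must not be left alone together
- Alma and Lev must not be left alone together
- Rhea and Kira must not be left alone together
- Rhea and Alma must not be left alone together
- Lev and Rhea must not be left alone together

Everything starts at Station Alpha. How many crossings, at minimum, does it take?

Whatever the first load, the items left behind include a forbidden pair without the pilot. No opening move is safe, so no plan exists.

impossible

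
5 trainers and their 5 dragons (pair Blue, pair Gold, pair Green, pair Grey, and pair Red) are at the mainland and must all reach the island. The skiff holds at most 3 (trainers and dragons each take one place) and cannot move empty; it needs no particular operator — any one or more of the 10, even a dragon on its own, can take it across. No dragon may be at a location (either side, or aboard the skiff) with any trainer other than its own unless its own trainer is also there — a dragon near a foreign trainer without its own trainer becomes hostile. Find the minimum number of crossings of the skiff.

Counting alone: each trip to the island takes at most 3 across and each return brings at least 1 back, so after t trips out (and t−1 returns) at most 3t − (t−1) of the 10 are across; that first reaches 10 at t = 5, so at least 9 crossings are needed.
The safety rule pushes this higher. Following every safe sequence of crossings, the most of the 10 that can be at the island as the skiff arrives there on crossing 9 is 9 — never all 10.
So no plan with fewer than 11 crossings exists, and this one achieves 11:
1. dragon Blue and trainer Blue cross → the island.
2. trainer Blue crosses ← the mainland.
3. dragon Gold, dragon Green, and dragon Grey cross → the island.
4. dragon Blue crosses ← the mainland.
5. trainer Gold, trainer Green, and trainer Grey cross → the island.
6. dragon Gold and trainer Gold cross ← the mainland.
7. trainer Blue, trainer Gold, and trainer Red cross → the island.
8. dragon Green crosses ← the mainland.
9. dragon Blue and dragon Gold cross → the island.
10. dragon Blue crosses ← the mainland.
11. dragon Blue, dragon Green, and dragon Red cross → the island.

11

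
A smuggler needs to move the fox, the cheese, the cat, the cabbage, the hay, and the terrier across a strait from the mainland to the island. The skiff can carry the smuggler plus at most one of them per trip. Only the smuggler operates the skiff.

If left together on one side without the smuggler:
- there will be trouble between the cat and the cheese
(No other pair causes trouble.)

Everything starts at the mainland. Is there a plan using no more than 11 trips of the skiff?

Yes — this plan uses 11 crossings (≤ 11):
1. Smuggler goes to the island with the cheese.
2. Smuggler goes back to the mainland alone.
3. Smuggler goes to the island with the fox.
4. Smuggler goes back to the mainland alone.
5. Smuggler goes to the island with the cabbage.
6. Smuggler goes back to the mainland alone.
7. Smuggler goes to the island with the hay.
8. Smuggler goes back to the mainland alone.
9. Smuggler goes to the island with the terrier.
10. Smuggler goes back to the mainland alone.
11. Smuggler goes to the island with the cat.

Yes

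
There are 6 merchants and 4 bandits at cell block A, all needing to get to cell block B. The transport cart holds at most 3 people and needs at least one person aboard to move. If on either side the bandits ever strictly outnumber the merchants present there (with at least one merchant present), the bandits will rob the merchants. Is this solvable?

1. 2 bandits → cell block B.  (cell block A: 6M 2B; cell block B: 0M 2B)
2. 1 bandit ← cell block A.  (cell block A: 6M 3B; cell block B: 0M 1B)
3. 3 bandits → cell block B.  (cell block A: 6M 0B; cell block B: 0M 4B)
4. 1 bandit ← cell block A.  (cell block A: 6M 1B; cell block B: 0M 3B)
5. 3 merchants → cell block B.  (cell block A: 3M 1B; cell block B: 3M 3B)
6. 1 bandit ← cell block A.  (cell block A: 3M 2B; cell block B: 3M 2B)
7. 1 merchant and 2 bandits → cell block B.  (cell block A: 2M 0B; cell block B: 4M 4B)
8. 1 bandit ← cell block A.  (cell block A: 2M 1B; cell block B: 4M 3B)
9. 2 merchants and 1 bandit → cell block B.  (cell block A: 0M 0B; cell block B: 6M 4B)

Yes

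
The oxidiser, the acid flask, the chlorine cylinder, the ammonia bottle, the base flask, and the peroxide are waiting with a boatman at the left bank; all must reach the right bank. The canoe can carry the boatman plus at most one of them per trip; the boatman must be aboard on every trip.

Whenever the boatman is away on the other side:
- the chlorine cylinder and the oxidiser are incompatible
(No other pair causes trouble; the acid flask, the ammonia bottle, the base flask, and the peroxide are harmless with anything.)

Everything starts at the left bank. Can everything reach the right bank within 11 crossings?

Yes — this plan uses 11 crossings (≤ 11):
1. Boatman goes to the right bank with the oxidiser.
2. Boatman goes back to the left bank alone.
3. Boatman goes to the right bank with the acid flask.
4. Boatman goes back to the left bank alone.
5. Boatman goes to the right bank with the ammonia bottle.
6. Boatman goes back to the left bank alone.
7. Boatman goes to the right bank with the base flask.
8. Boatman goes back to the left bank alone.
9. Boatman goes to the right bank with the peroxide.
10. Boatman goes back to the left bank alone.
11. Boatman goes to the right bank with the chlorine cylinder.

Yes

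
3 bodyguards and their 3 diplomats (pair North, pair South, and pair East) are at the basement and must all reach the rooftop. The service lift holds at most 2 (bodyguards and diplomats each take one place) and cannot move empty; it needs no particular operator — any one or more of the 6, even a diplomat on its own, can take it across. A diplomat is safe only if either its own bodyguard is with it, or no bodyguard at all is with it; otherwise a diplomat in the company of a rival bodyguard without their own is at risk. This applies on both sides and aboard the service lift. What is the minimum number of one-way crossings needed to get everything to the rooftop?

Counting alone: each trip to the rooftop takes at most 2 across and each return brings at least 1 back, so after t trips out (and t−1 returns) at most 2t − (t−1) of the 6 are across; that first reaches 6 at t = 5, so at least 9 crossings are needed.
The safety rule pushes this higher. Following every safe sequence of crossings, the most of the 6 that can be at the rooftop as the service lift arrives there on crossing 9 is 5 — never all 6.
So no plan with fewer than 11 crossings exists, and this one achieves 11:
1. bodyguard North and diplomat North cross → the rooftop.
2. bodyguard North crosses ← the basement.
3. diplomat East and diplomat South cross → the rooftop.
4. diplomat North crosses ← the basement.
5. bodyguard East and bodyguard South cross → the rooftop.
6. bodyguard South and diplomat South cross ← the basement.
7. bodyguard North and bodyguard South cross → the rooftop.
8. diplomat East crosses ← the basement.
9. diplomat North and diplomat South cross → the rooftop.
10. bodyguard East crosses ← the basement.
11. bodyguard East and diplomat East cross → the rooftop.

11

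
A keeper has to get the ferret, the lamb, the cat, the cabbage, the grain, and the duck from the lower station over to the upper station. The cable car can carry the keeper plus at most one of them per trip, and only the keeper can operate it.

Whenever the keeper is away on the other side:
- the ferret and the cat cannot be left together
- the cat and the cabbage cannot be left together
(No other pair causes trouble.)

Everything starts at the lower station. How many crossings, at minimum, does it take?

Counting alone: the keeper can take at most 1 across per trip to the upper station, so moving all 6 needs at least 6 loaded trips out, with a return between consecutive ones — at least 11 crossings.
The safety rule pushes this higher. Following every safe sequence of crossings, the most of the 6 that can be at the upper station as the cable car arrives there on crossing 11 is 5 — never all 6.
So no plan with fewer than 13 crossings exists, and this one achieves 13:
1. Keeper goes to the upper station with the cat.  [the lower station: the cabbage, the duck, the ferret, the grain, the lamb | the upper station: the cat]
2. Keeper goes back to the lower station alone.  [the lower station: the cabbage, the duck, the ferret, the grain, the lamb | the upper station: the cat]
3. Keeper goes to the upper station with the ferret.  [the lower station: the cabbage, the duck, the grain, the lamb | the upper station: the cat, the ferret]
4. Keeper goes back to the lower station with the cat.  [the lower station: the cabbage, the cat, the duck, the grain, the lamb | the upper station: the ferret]
5. Keeper goes to the upper station with the cabbage.  [the lower station: the cat, the duck, the grain, the lamb | the upper station: the cabbage, the ferret]
6. Keeper goes back to the lower station alone.  [the lower station: the cat, the duck, the grain, the lamb | the upper station: the cabbage, the ferret]
7. Keeper goes to the upper station with the lamb.  [the lower station: the cat, the duck, the grain | the upper station: the cabbage, the ferret, the lamb]
8. Keeper goes back to the lower station alone.  [the lower station: the cat, the duck, the grain | the upper station: the cabbage, the ferret, the lamb]
9. Keeper goes to the upper station with the grain.  [the lower station: the cat, the duck | the upper station: the cabbage, the ferret, the grain, the lamb]
10. Keeper goes back to the lower station alone.  [the lower station: the cat, the duck | the upper station: the cabbage, the ferret, the grain, the lamb]
11. Keeper goes to the upper station with the duck.  [the lower station: the cat | the upper station: the cabbage, the duck, the ferret, the grain, the lamb]
12. Keeper goes back to the lower station alone.  [the lower station: the cat | the upper station: the cabbage, the duck, the ferret, the grain, the lamb]
13. Keeper goes to the upper station with the cat.  [the lower station: — | the upper station: the cabbage, the cat, the duck, the ferret, the grain, the lamb]

13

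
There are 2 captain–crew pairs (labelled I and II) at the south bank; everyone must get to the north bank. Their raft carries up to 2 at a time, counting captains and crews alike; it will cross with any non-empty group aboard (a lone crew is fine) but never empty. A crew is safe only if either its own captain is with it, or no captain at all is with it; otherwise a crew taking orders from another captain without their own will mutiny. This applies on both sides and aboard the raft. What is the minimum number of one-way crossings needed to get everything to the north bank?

Counting alone: each trip to the north bank takes at most 2 across and each return brings at least 1 back, so after t trips out (and t−1 returns) at most 2t − (t−1) of the 4 are across; that first reaches 4 at t = 3, so at least 5 crossings are needed.
The plan below uses exactly 5 crossings, so it is optimal:
1. captain I and crew I cross → the north bank.
2. captain I crosses ← the south bank.
3. captain I and captain II cross → the north bank.
4. captain II crosses ← the south bank.
5. captain II and crew II cross → the north bank.

5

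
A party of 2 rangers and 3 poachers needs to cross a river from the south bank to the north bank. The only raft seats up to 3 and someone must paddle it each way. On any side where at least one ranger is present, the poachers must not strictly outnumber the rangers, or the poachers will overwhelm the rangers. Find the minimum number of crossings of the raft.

The poachers already outnumber the rangers at the south bank before anyone moves, so the starting position itself is disallowed.

impossible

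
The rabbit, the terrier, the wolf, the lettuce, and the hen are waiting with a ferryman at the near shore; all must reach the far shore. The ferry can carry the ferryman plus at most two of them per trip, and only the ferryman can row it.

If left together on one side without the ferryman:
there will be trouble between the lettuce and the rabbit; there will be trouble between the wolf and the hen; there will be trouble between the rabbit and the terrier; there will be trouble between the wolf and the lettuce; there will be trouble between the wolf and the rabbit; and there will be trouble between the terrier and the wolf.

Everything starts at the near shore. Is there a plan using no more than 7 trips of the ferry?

Yes

Yes — this plan uses 7 crossings (≤ 7):
1. Ferryman goes to the far shore with the rabbit and the wolf.  [the near shore: the hen, the lettuce, the terrier | the far shore: the rabbit, the wolf]
2. Ferryman goes back to the near shore with the rabbit.  [the near shore: the hen, the lettuce, the rabbit, the terrier | the far shore: the wolf]
3. Ferryman goes to the far shore with the hen and the rabbit.  [the near shore: the lettuce, the terrier | the far shore: the hen, the rabbit, the wolf]
4. Ferryman goes back to the near shore with the wolf.  [the near shore: the lettuce, the terrier, the wolf | the far shore: the hen, the rabbit]
5. Ferryman goes to the far shore with the lettuce and the terrier.  [the near shore: the wolf | the far shore: the hen, the lettuce, the rabbit, the terrier]
6. Ferryman goes back to the near shore with the rabbit.  [the near shore: the rabbit, the wolf | the far shore: the hen, the lettuce, the terrier]
7. Ferryman goes to the far shore with the rabbit and the wolf.  [the near shore: — | the far shore: the hen, the lettuce, the rabbit, the terrier, the wolf]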